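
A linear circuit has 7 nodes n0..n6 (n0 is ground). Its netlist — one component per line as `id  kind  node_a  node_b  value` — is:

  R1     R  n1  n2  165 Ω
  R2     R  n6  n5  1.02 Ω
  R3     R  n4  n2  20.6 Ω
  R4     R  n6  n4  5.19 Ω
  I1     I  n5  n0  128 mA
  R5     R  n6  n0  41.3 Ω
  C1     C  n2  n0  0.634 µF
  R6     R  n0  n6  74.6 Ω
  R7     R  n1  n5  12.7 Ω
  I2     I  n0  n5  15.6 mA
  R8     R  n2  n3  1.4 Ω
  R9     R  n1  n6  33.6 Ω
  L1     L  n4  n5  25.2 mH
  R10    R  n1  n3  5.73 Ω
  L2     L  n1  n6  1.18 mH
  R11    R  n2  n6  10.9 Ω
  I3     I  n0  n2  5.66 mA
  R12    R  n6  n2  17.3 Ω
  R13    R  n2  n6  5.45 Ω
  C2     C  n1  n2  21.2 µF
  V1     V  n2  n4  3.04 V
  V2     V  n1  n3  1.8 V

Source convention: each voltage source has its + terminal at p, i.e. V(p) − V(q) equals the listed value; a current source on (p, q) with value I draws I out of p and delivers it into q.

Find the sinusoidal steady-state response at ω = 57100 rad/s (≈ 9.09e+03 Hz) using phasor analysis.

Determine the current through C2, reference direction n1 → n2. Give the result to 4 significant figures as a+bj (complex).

MNA unknowns: 6 node voltages V₁..V_6 plus 2 source currents (V1, V2)
R1: Y=0.006061+0.000j on G[1,2]
R2: Y=0.9804+0.000j on G[6,5]
R3: Y=0.04854+0.000j on G[4,2]
R4: Y=0.1927+0.000j on G[6,4]
I1: z[5]−=0.128, z[0]+=0.128
R5: Y=0.02421+0.000j on G[6,0]
C1: Y=0.000+0.03620j on G[2,0]
R6: Y=0.01340+0.000j on G[0,6]
R7: Y=0.07874+0.000j on G[1,5]
I2: z[0]−=0.0156, z[5]+=0.0156
R8: Y=0.7143+0.000j on G[2,3]
R9: Y=0.02976+0.000j on G[1,6]
L1: Y=0.000-0.0006950j on G[4,5]
R10: Y=0.1745+0.000j on G[1,3]
L2: Y=0.000-0.01484j on G[1,6]
R11: Y=0.09174+0.000j on G[2,6]
I3: z[0]−=0.00566, z[2]+=0.00566
R12: Y=0.05780+0.000j on G[6,2]
R13: Y=0.1835+0.000j on G[2,6]
C2: Y=0.000+1.211j on G[1,2]
V1: row V2−V4=3.04, i_V1 at 2,4
V2: row V1−V3=1.8, i_V2 at 1,3
solve → V1=-0.4396+0.3835j, V2=-0.8970+1.055j, V3=-2.240+0.3835j, V4=-3.937+1.055j, V5=-1.825+0.8290j, V6=-1.822+0.8632j
aux → i_V1=-0.5549+0.03844j, i_V2=-1.273-0.4798j

0.8131+0.5537j A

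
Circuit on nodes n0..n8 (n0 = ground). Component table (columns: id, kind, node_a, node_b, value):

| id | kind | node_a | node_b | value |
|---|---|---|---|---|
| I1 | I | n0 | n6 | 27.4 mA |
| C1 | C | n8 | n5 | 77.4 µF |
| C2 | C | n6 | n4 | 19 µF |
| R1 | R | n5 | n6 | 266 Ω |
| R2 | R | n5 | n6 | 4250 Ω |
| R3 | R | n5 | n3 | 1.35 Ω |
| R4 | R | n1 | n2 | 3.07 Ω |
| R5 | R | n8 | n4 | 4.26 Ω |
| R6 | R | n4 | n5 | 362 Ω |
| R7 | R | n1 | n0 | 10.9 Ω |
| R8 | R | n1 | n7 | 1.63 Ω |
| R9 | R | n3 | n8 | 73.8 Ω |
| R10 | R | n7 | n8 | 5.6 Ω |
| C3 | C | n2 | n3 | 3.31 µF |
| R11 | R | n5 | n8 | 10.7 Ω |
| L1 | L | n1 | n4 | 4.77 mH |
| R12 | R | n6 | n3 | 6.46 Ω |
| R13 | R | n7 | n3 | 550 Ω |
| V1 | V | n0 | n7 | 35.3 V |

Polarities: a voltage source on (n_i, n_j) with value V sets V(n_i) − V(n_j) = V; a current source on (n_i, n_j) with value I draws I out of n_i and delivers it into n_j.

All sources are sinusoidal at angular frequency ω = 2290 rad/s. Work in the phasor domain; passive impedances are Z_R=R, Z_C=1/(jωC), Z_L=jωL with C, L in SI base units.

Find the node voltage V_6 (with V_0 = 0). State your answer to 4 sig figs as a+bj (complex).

MNA unknowns: 8 node voltages V₁..V_8 plus 1 source current (V1)
I1: z[0]−=0.0274, z[6]+=0.0274
C1: Y=0.000+0.1772j on G[8,5]
C2: Y=0.000+0.04351j on G[6,4]
R1: Y=0.003759+0.000j on G[5,6]
R2: Y=0.0002353+0.000j on G[5,6]
R3: Y=0.7407+0.000j on G[5,3]
R4: Y=0.3257+0.000j on G[1,2]
R5: Y=0.2347+0.000j on G[8,4]
R6: Y=0.002762+0.000j on G[4,5]
R7: Y=0.09174+0.000j on G[1,0]
R8: Y=0.6135+0.000j on G[1,7]
R9: Y=0.01355+0.000j on G[3,8]
R10: Y=0.1786+0.000j on G[7,8]
C3: Y=0.000+0.007580j on G[2,3]
R11: Y=0.09346+0.000j on G[5,8]
L1: Y=0.000-0.09155j on G[1,4]
R12: Y=0.1548+0.000j on G[6,3]
R13: Y=0.001818+0.000j on G[7,3]
V1: row V0−V7=35.3, i_V1 at 0,7
solve → V1=-30.99+0.2745j, V2=-30.95+0.2088j, V3=-33.78-1.185j, V4=-33.34-1.989j, V5=-33.84-1.222j, V6=-33.39-1.172j, V7=-35.30+0.000j, V8=-34.06-1.072j
aux → i_V1=-2.870+0.02519j

-33.39-1.172j V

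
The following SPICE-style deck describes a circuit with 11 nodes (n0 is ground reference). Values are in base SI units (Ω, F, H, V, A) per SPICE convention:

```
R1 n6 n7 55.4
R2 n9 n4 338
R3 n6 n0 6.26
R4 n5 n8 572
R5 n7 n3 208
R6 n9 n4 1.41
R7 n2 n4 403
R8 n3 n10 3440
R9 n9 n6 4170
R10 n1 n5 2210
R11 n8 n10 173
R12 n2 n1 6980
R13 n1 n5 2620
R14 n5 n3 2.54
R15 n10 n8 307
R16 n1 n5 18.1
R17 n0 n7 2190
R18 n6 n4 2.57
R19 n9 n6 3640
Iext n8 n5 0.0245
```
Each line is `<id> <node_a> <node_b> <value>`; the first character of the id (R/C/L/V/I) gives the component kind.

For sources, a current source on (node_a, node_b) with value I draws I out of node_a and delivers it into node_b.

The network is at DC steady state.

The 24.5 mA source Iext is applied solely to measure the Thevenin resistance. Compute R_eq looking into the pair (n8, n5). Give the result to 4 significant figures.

R_eq = 492.7 Ω

MNA unknowns: 10 node voltages V₁..V_10
R1: Y=0.01805 on G[6,7]
R2: Y=0.002959 on G[9,4]
R3: Y=0.1597 on G[6,0]
R4: Y=0.001748 on G[5,8]
R5: Y=0.004808 on G[7,3]
R6: Y=0.7092 on G[9,4]
R7: Y=0.002481 on G[2,4]
R8: Y=0.0002907 on G[3,10]
R9: Y=0.0002398 on G[9,6]
R10: Y=0.0004525 on G[1,5]
R11: Y=0.005780 on G[8,10]
R12: Y=0.0001433 on G[2,1]
R13: Y=0.0003817 on G[1,5]
R14: Y=0.3937 on G[5,3]
R15: Y=0.003257 on G[10,8]
R16: Y=0.05525 on G[1,5]
R17: Y=0.0004566 on G[0,7]
R18: Y=0.3891 on G[6,4]
R19: Y=0.0002747 on G[9,6]
Iext: z[8]−=0.0245, z[5]+=0.0245
solve → V1=0.008311, V2=0.0004566, V3=-0.0002947, V4=3.062e-06, V5=0.008331, V6=1.733e-07, V7=-6.063e-05, V8=-12.06, V9=3.059e-06, V10=-11.69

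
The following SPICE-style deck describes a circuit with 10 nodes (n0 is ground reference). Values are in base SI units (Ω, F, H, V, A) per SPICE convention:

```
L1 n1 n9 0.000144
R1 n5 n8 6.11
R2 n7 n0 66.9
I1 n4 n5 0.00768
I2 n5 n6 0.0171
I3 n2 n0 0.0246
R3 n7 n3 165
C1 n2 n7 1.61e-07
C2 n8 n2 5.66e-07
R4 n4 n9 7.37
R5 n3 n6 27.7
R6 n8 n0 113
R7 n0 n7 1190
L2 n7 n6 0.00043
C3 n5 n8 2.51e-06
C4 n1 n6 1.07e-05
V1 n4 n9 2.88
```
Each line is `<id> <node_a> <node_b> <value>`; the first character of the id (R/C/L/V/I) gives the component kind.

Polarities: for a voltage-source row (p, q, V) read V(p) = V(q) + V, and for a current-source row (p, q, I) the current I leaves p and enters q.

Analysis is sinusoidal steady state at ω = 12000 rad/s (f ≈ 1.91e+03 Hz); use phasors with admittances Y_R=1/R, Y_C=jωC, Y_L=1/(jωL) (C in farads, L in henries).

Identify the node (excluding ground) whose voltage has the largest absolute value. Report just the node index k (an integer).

Apply KCL at each of the 9 non-ground nodes and solve the resulting linear system.
Node n1: branches {L1, C4} → V_1 = 0.1707-0.2014j
Node n2: branches {I3, C1, C2} → V_2 = -2.362+3.181j
Node n3: branches {R3, R5} → V_3 = 0.1705-0.2682j
Node n4: branches {I1, R4, V1} → V_4 = 3.051-0.2147j
Node n5: branches {R1, I1, I2, C3} → V_5 = -3.138+0.5629j
Node n6: branches {I2, R5, L2, C4} → V_6 = 0.1707-0.2612j
Node n7: branches {R2, R3, C1, R7, L2} → V_7 = 0.1694-0.3098j
Node n8: branches {R1, C2, R6, C3} → V_8 = -3.082+0.5527j
Node n9: branches {L1, R4, V1} → V_9 = 0.1707-0.2147j
Source currents: i(V1)=-0.3985+0.000j

2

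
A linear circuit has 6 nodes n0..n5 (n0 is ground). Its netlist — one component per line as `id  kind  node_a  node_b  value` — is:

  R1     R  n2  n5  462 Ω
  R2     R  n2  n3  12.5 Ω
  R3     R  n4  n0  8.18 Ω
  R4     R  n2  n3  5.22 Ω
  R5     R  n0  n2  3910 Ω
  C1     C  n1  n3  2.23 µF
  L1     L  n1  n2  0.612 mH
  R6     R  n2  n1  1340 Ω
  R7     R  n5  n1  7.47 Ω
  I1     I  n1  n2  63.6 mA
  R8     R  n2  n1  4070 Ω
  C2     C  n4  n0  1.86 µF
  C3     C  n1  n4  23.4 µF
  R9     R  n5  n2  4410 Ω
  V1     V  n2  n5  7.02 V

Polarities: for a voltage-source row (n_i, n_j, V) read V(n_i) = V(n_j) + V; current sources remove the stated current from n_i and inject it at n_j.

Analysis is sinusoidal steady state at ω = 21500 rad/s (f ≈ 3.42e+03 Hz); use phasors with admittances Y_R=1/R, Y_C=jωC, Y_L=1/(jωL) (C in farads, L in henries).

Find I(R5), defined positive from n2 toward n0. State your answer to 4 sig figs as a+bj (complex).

0.001714+0.0003548j A

Apply KCL at each of the 5 non-ground nodes and solve the resulting linear system.
Node n1: branches {C1, L1, R6, R7, I1, R8, C3} → V_1 = -0.01423+0.004928j
Node n2: branches {R1, R2, R4, R5, L1, R6, I1, R8, R9, V1} → V_2 = 6.702+1.387j
Node n3: branches {R2, R4, C1} → V_3 = 6.735+0.1958j
Node n4: branches {R3, C2, C3} → V_4 = -0.01352+0.001521j
Node n5: branches {R1, R7, R9, V1} → V_5 = -0.3182+1.387j
Source currents: i(V1)=-0.05748+0.1851j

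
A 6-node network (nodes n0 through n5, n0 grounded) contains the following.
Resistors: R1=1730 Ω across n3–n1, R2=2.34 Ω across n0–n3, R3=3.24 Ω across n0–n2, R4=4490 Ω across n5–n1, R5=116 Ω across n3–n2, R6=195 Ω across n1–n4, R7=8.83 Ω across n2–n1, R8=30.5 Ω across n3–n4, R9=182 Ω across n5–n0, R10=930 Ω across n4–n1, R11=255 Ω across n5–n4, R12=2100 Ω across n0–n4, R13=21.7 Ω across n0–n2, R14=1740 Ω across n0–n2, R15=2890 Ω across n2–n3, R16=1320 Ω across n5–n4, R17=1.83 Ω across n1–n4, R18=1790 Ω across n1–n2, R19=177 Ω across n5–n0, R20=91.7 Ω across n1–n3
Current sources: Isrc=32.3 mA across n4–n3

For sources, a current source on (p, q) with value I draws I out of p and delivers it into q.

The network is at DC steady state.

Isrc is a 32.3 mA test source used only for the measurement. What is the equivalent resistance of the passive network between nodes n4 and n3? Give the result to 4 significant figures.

Element admittances at DC:
  Y(R1) = 0.0005780 S between n3,n1
  Y(R2) = 0.4274 S between n0,n3
  Y(R3) = 0.3086 S between n0,n2
  Y(R4) = 0.0002227 S between n5,n1
  Y(R5) = 0.008621 S between n3,n2
  Y(R6) = 0.005128 S between n1,n4
  Y(R7) = 0.1133 S between n2,n1
  Y(R8) = 0.03279 S between n3,n4
  Y(R9) = 0.005495 S between n5,n0
  Y(R10) = 0.001075 S between n4,n1
  Y(R11) = 0.003922 S between n5,n4
  Y(R12) = 0.0004762 S between n0,n4
  Y(R13) = 0.04608 S between n0,n2
  Y(R14) = 0.0005747 S between n0,n2
  Y(R15) = 0.0003460 S between n2,n3
  Y(R16) = 0.0007576 S between n5,n4
  Y(R17) = 0.5464 S between n1,n4
  Y(R18) = 0.0005587 S between n1,n2
  Y(R19) = 0.005650 S between n5,n0
  Y(R20) = 0.01091 S between n1,n3
  Isrc: injects 0.0323 A into n3 (from n4)
Assemble and solve the 5×5 MNA system:
  V(n1)=-0.2138  V(n2)=-0.05007  V(n3)=0.04391  V(n4)=-0.2529  V(n5)=-0.07672

R_eq = 9.190 Ω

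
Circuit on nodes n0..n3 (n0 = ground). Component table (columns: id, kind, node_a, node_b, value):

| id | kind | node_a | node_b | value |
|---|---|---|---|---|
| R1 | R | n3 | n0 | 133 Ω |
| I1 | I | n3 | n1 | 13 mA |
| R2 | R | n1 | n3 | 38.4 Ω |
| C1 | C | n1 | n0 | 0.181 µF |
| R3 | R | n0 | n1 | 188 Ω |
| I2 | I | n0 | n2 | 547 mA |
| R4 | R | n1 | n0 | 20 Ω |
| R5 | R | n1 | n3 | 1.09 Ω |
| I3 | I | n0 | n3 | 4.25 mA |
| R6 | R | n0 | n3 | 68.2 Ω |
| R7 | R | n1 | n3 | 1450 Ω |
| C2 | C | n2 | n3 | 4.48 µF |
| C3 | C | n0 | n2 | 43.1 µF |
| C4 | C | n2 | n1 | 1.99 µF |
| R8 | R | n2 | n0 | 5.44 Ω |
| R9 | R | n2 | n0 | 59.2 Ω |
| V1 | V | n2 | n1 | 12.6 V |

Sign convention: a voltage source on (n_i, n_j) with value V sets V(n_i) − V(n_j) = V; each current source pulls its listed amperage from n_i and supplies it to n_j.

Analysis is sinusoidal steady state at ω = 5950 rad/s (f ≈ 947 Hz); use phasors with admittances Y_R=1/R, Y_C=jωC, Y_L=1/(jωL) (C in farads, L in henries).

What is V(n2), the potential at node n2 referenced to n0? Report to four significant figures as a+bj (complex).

2.956-2.720j V

MNA unknowns: 3 node voltages V₁..V_3 plus 1 source current (V1)
R1: Y=0.007519+0.000j on G[3,0]
I1: z[3]−=0.013, z[1]+=0.013
R2: Y=0.02604+0.000j on G[1,3]
C1: Y=0.000+0.001077j on G[1,0]
R3: Y=0.005319+0.000j on G[0,1]
I2: z[0]−=0.547, z[2]+=0.547
R4: Y=0.05000+0.000j on G[1,0]
R5: Y=0.9174+0.000j on G[1,3]
I3: z[0]−=0.00425, z[3]+=0.00425
R6: Y=0.01466+0.000j on G[0,3]
R7: Y=0.0006897+0.000j on G[1,3]
C2: Y=0.000+0.02666j on G[2,3]
C3: Y=0.000+0.2564j on G[0,2]
C4: Y=0.000+0.01184j on G[2,1]
R8: Y=0.1838+0.000j on G[2,0]
R9: Y=0.01689+0.000j on G[2,0]
V1: row V2−V1=12.6, i_V1 at 2,1
solve → V1=-9.644-2.720j, V2=2.956-2.720j, V3=-9.420-2.316j
aux → i_V1=-0.7545-0.6913j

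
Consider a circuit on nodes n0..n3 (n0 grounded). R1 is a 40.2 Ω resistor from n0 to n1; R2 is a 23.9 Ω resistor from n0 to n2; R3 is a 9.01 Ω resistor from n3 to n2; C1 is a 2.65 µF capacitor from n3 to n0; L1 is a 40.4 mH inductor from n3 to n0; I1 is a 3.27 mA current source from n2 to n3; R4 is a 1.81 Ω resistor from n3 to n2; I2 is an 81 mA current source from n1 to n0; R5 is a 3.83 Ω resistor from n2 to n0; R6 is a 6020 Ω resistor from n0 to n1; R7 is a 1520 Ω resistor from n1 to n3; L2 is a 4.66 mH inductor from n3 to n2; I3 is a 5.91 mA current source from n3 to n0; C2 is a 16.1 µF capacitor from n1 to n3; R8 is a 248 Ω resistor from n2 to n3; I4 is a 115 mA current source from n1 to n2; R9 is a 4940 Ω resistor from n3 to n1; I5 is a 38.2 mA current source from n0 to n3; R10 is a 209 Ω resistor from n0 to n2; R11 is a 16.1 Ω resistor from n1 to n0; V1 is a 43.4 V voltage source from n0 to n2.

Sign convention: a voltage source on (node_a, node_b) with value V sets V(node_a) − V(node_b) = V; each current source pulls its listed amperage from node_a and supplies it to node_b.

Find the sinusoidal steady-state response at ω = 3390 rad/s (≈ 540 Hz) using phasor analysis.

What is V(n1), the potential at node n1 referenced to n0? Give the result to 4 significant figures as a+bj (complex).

-14.64-16.91j V

Element admittances at ω=3390 rad/s:
  Y(R1) = 0.02488+0.000j S between n0,n1
  Y(R2) = 0.04184+0.000j S between n0,n2
  Y(R3) = 0.1110+0.000j S between n3,n2
  Y(C1) = 0.000+0.008984j S between n3,n0
  Y(L1) = 0.000-0.007302j S between n3,n0
  I1: injects 0.00327 A into n3 (from n2)
  Y(R4) = 0.5525+0.000j S between n3,n2
  I2: injects 0.081 A into n0 (from n1)
  Y(R5) = 0.2611+0.000j S between n2,n0
  Y(R6) = 0.0001661+0.000j S between n0,n1
  Y(R7) = 0.0006579+0.000j S between n1,n3
  Y(L2) = 0.000-0.06330j S between n3,n2
  I3: injects 0.00591 A into n0 (from n3)
  Y(C2) = 0.000+0.05458j S between n1,n3
  Y(R8) = 0.004032+0.000j S between n2,n3
  I4: injects 0.115 A into n2 (from n1)
  Y(R9) = 0.0002024+0.000j S between n3,n1
  I5: injects 0.0382 A into n3 (from n0)
  Y(R10) = 0.004785+0.000j S between n0,n2
  Y(R11) = 0.06211+0.000j S between n1,n0
  V1: constraint V(n0)−V(n2) = 43.4
Assemble and solve the 4×4 MNA system:
  V(n1)=-14.64-16.91j  V(n2)=-43.40+0.000j  V(n3)=-41.95+2.451j
  i(V1)=-14.59-1.544j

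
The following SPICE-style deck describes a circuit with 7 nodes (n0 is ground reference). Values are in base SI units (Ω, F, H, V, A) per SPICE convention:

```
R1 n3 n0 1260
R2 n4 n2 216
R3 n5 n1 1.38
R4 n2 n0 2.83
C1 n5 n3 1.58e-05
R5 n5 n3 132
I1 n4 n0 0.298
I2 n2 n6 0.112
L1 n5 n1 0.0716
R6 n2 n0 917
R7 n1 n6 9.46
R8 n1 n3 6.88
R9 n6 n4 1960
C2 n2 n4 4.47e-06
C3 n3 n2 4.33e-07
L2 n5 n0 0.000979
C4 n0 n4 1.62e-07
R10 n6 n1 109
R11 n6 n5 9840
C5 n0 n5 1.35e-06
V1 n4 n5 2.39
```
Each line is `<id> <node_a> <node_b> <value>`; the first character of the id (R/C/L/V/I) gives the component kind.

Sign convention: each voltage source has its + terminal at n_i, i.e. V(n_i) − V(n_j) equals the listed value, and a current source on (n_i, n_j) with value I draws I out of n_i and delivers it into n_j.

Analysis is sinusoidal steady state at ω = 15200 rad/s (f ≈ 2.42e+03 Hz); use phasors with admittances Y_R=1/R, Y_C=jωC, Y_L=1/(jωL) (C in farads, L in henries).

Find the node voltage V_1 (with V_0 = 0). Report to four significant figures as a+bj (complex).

MNA unknowns: 6 node voltages V₁..V_6 plus 1 source current (V1)
R1: Y=0.0007937+0.000j on G[3,0]
R2: Y=0.004630+0.000j on G[4,2]
R3: Y=0.7246+0.000j on G[5,1]
R4: Y=0.3534+0.000j on G[2,0]
C1: Y=0.000+0.2402j on G[5,3]
R5: Y=0.007576+0.000j on G[5,3]
I1: z[4]−=0.298, z[0]+=0.298
I2: z[2]−=0.112, z[6]+=0.112
L1: Y=0.000-0.0009188j on G[5,1]
R6: Y=0.001091+0.000j on G[2,0]
R7: Y=0.1057+0.000j on G[1,6]
R8: Y=0.1453+0.000j on G[1,3]
R9: Y=0.0005102+0.000j on G[6,4]
C2: Y=0.000+0.06794j on G[2,4]
C3: Y=0.000+0.006582j on G[3,2]
L2: Y=0.000-0.06720j on G[5,0]
C4: Y=0.000+0.002462j on G[0,4]
R10: Y=0.009174+0.000j on G[6,1]
R11: Y=0.0001016+0.000j on G[6,5]
C5: Y=0.000+0.02052j on G[0,5]
V1: row V4−V5=2.39, i_V1 at 4,5
solve → V1=-8.747+2.298j, V2=-1.109-1.134j, V3=-8.678+2.238j, V4=-6.527+2.309j, V5=-8.917+2.309j, V6=-7.768+2.298j
aux → i_V1=-0.03391+0.3682j

-8.747+2.298j V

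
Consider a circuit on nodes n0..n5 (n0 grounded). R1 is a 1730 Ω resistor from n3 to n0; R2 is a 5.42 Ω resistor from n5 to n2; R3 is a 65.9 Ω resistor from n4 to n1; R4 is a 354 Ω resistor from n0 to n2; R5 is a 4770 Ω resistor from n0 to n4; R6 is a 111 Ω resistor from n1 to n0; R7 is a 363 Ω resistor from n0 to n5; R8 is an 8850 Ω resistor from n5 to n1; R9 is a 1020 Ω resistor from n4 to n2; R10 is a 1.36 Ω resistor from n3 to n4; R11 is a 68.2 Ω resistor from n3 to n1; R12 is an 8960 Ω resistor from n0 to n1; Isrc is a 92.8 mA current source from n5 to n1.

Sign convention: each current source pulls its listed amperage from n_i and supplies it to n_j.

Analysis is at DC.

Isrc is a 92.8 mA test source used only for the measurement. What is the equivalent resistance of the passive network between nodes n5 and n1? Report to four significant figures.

Apply KCL at each of the 5 non-ground nodes and solve the resulting linear system.
Node n1: branches {R3, R6, R8, R11, R12, Isrc} → V_1 = 7.299
Node n2: branches {R2, R4, R9} → V_2 = -12.70
Node n3: branches {R1, R10, R11} → V_3 = 6.502
Node n4: branches {R3, R5, R9, R10} → V_4 = 6.491
Node n5: branches {R2, R7, R8, Isrc} → V_5 = -13.00

R_eq = 218.7 Ω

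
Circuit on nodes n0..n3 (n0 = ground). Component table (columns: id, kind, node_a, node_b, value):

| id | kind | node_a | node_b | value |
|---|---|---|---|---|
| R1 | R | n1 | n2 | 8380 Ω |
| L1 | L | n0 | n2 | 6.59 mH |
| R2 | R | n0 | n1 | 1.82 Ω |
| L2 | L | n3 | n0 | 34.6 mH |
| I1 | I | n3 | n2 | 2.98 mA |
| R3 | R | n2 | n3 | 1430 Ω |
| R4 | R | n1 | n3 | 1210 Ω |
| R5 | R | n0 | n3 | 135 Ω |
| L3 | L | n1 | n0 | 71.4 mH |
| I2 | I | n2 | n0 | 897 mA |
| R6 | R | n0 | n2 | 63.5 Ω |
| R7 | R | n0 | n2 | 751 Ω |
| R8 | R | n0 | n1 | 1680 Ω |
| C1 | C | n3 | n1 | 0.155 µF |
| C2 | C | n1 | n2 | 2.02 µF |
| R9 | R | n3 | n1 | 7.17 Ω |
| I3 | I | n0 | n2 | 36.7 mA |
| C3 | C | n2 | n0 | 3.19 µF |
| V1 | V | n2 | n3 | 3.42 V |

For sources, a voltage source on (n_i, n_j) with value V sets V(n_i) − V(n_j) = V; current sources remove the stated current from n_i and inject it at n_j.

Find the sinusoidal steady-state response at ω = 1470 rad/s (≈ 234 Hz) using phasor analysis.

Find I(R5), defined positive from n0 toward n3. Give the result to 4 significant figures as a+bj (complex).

0.03767+0.01433j A

Element admittances at ω=1470 rad/s:
  Y(R1) = 0.0001193+0.000j S between n1,n2
  Y(L1) = 0.000-0.1032j S between n0,n2
  Y(R2) = 0.5495+0.000j S between n0,n1
  Y(L2) = 0.000-0.01966j S between n3,n0
  I1: injects 0.00298 A into n2 (from n3)
  Y(R3) = 0.0006993+0.000j S between n2,n3
  Y(R4) = 0.0008264+0.000j S between n1,n3
  Y(R5) = 0.007407+0.000j S between n0,n3
  Y(L3) = 0.000-0.009528j S between n1,n0
  I2: injects 0.897 A into n0 (from n2)
  Y(R6) = 0.01575+0.000j S between n0,n2
  Y(R7) = 0.001332+0.000j S between n0,n2
  Y(R8) = 0.0005952+0.000j S between n0,n1
  Y(C1) = 0.000+0.0002279j S between n3,n1
  Y(C2) = 0.000+0.002969j S between n1,n2
  Y(R9) = 0.1395+0.000j S between n3,n1
  I3: injects 0.0367 A into n2 (from n0)
  Y(C3) = 0.000+0.004689j S between n2,n0
  V1: constraint V(n2)−V(n3) = 3.42
Assemble and solve the 4×4 MNA system:
  V(n1)=-1.021-0.4117j  V(n2)=-1.666-1.935j  V(n3)=-5.086-1.935j
  i(V1)=-0.6450-0.1290j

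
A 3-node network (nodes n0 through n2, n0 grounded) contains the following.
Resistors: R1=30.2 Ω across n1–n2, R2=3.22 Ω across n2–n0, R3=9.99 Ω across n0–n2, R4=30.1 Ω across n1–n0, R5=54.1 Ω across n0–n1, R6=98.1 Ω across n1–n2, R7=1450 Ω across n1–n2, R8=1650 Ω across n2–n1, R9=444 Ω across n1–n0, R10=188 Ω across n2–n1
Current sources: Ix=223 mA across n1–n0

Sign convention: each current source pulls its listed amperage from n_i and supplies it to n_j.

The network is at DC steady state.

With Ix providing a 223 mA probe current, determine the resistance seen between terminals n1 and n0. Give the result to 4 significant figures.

R_eq = 10.16 Ω

Apply KCL at each of the 2 non-ground nodes and solve the resulting linear system.
Node n1: branches {R1, R4, R5, R6, R7, R8, R9, R10, Ix} → V_1 = -2.265
Node n2: branches {R1, R2, R3, R6, R7, R8, R10} → V_2 = -0.2455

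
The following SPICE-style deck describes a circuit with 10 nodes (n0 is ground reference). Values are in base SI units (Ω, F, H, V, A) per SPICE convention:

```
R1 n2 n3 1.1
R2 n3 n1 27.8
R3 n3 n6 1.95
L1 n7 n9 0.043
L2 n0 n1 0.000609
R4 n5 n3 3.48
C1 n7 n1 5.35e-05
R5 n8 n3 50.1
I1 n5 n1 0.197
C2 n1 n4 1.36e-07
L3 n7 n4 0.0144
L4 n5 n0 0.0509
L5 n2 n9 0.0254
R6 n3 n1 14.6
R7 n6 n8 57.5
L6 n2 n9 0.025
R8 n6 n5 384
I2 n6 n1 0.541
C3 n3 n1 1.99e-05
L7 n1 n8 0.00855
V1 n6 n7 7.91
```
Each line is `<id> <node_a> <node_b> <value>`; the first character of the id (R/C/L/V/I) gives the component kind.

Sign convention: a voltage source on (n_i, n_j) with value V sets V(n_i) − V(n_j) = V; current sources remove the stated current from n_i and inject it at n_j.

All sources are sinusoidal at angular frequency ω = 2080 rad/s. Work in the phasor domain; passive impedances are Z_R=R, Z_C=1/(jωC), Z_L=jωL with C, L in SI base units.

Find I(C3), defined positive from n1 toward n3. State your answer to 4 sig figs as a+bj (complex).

Element admittances at ω=2080 rad/s:
  Y(R1) = 0.9091+0.000j S between n2,n3
  Y(R2) = 0.03597+0.000j S between n3,n1
  Y(R3) = 0.5128+0.000j S between n3,n6
  Y(L1) = 0.000-0.01118j S between n7,n9
  Y(L2) = 0.000-0.7894j S between n0,n1
  Y(R4) = 0.2874+0.000j S between n5,n3
  Y(C1) = 0.000+0.1113j S between n7,n1
  Y(R5) = 0.01996+0.000j S between n8,n3
  I1: injects 0.197 A into n1 (from n5)
  Y(C2) = 0.000+0.0002829j S between n1,n4
  Y(L3) = 0.000-0.03339j S between n7,n4
  Y(L4) = 0.000-0.009445j S between n5,n0
  Y(L5) = 0.000-0.01893j S between n2,n9
  Y(R6) = 0.06849+0.000j S between n3,n1
  Y(R7) = 0.01739+0.000j S between n6,n8
  Y(L6) = 0.000-0.01923j S between n2,n9
  Y(R8) = 0.002604+0.000j S between n6,n5
  I2: injects 0.541 A into n1 (from n6)
  Y(C3) = 0.000+0.04139j S between n3,n1
  Y(L7) = 0.000-0.05623j S between n1,n8
  V1: constraint V(n6)−V(n7) = 7.91
Assemble and solve the 10×10 MNA system:
  V(n1)=0.001353-0.06683j  V(n2)=0.7565+5.651j  V(n3)=0.7457+5.578j  V(n4)=-6.935+6.844j  V(n5)=-0.1131+5.585j  V(n6)=1.034+6.785j  V(n7)=-6.876+6.785j  V(n8)=-2.591+2.238j  V(n9)=-0.9732+5.908j
  i(V1)=-0.7547-0.7013j

0.2337-0.03081j A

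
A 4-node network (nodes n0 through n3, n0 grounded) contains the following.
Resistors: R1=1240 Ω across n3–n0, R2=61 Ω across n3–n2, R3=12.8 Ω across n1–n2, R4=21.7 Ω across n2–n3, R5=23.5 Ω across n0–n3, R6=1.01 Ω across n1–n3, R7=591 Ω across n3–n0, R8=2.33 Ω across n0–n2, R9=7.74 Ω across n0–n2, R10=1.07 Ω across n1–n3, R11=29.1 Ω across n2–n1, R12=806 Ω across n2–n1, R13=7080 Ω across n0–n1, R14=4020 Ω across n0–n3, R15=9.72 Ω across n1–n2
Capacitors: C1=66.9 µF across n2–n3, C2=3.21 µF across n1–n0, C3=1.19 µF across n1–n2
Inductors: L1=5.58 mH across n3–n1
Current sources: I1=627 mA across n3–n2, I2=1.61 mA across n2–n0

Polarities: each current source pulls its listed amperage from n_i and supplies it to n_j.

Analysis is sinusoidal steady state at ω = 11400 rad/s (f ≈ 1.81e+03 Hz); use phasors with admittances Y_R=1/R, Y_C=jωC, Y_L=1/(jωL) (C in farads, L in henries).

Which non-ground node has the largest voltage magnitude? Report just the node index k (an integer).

MNA unknowns: 3 node voltages V₁..V_3
R1: Y=0.0008065+0.000j on G[3,0]
R2: Y=0.01639+0.000j on G[3,2]
R3: Y=0.07812+0.000j on G[1,2]
R4: Y=0.04608+0.000j on G[2,3]
R5: Y=0.04255+0.000j on G[0,3]
R6: Y=0.9901+0.000j on G[1,3]
R7: Y=0.001692+0.000j on G[3,0]
C1: Y=0.000+0.7627j on G[2,3]
R8: Y=0.4292+0.000j on G[0,2]
R9: Y=0.1292+0.000j on G[0,2]
L1: Y=0.000-0.01572j on G[3,1]
C2: Y=0.000+0.03659j on G[1,0]
R10: Y=0.9346+0.000j on G[1,3]
R11: Y=0.03436+0.000j on G[2,1]
R12: Y=0.001241+0.000j on G[2,1]
I1: z[3]−=0.627, z[2]+=0.627
C3: Y=0.000+0.01357j on G[1,2]
R13: Y=0.0001412+0.000j on G[0,1]
R14: Y=0.0002488+0.000j on G[0,3]
R15: Y=0.1029+0.000j on G[1,2]
I2: z[2]−=0.00161, z[0]+=0.00161
solve → V1=-0.1669+0.5807j, V2=0.05206-0.04160j, V3=-0.2076+0.6458j

3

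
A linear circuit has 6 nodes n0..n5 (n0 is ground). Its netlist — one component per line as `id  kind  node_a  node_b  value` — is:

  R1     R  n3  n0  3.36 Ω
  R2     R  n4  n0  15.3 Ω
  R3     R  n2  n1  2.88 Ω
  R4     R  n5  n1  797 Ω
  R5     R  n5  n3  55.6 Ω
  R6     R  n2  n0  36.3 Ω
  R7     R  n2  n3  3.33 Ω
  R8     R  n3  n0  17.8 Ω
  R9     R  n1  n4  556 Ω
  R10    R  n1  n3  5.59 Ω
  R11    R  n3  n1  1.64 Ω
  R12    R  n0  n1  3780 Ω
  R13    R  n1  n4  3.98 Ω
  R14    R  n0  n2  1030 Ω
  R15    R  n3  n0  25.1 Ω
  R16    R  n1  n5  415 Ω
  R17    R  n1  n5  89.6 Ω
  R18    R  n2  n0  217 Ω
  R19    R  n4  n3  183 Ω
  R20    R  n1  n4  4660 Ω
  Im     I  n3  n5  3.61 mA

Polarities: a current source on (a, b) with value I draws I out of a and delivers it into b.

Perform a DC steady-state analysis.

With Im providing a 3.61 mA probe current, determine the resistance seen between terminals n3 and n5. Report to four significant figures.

R_eq = 30.68 Ω

Element admittances at DC:
  Y(R1) = 0.2976 S between n3,n0
  Y(R2) = 0.06536 S between n4,n0
  Y(R3) = 0.3472 S between n2,n1
  Y(R4) = 0.001255 S between n5,n1
  Y(R5) = 0.01799 S between n5,n3
  Y(R6) = 0.02755 S between n2,n0
  Y(R7) = 0.3003 S between n2,n3
  Y(R8) = 0.05618 S between n3,n0
  Y(R9) = 0.001799 S between n1,n4
  Y(R10) = 0.1789 S between n1,n3
  Y(R11) = 0.6098 S between n3,n1
  Y(R12) = 0.0002646 S between n0,n1
  Y(R13) = 0.2513 S between n1,n4
  Y(R14) = 0.0009709 S between n0,n2
  Y(R15) = 0.03984 S between n3,n0
  Y(R16) = 0.002410 S between n1,n5
  Y(R17) = 0.01116 S between n1,n5
  Y(R18) = 0.004608 S between n2,n0
  Y(R19) = 0.005464 S between n4,n3
  Y(R20) = 0.0002146 S between n1,n4
  Im: injects 0.00361 A into n5 (from n3)
Assemble and solve the 5×5 MNA system:
  V(n1)=0.001380  V(n2)=0.0006027  V(n3)=-0.0002301  V(n4)=0.001075  V(n5)=0.1105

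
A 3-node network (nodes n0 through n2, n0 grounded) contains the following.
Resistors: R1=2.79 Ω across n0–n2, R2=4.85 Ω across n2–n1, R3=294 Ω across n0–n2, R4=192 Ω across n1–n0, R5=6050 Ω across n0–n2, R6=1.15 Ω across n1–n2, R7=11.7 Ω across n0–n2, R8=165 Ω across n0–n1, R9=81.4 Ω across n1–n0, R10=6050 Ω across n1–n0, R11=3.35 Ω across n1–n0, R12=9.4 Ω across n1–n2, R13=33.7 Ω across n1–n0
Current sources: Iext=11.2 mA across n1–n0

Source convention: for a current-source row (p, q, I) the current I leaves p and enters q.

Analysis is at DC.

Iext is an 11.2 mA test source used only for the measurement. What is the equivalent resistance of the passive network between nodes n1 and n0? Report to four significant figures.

R_eq = 1.478 Ω

MNA unknowns: 2 node voltages V₁..V_2
R1: Y=0.3584 on G[0,2]
R2: Y=0.2062 on G[2,1]
R3: Y=0.003401 on G[0,2]
R4: Y=0.005208 on G[1,0]
R5: Y=0.0001653 on G[0,2]
R6: Y=0.8696 on G[1,2]
R7: Y=0.08547 on G[0,2]
R8: Y=0.006061 on G[0,1]
R9: Y=0.01229 on G[1,0]
R10: Y=0.0001653 on G[1,0]
R11: Y=0.2985 on G[1,0]
R12: Y=0.1064 on G[1,2]
R13: Y=0.02967 on G[1,0]
Iext: z[1]−=0.0112, z[0]+=0.0112
solve → V1=-0.01656, V2=-0.01201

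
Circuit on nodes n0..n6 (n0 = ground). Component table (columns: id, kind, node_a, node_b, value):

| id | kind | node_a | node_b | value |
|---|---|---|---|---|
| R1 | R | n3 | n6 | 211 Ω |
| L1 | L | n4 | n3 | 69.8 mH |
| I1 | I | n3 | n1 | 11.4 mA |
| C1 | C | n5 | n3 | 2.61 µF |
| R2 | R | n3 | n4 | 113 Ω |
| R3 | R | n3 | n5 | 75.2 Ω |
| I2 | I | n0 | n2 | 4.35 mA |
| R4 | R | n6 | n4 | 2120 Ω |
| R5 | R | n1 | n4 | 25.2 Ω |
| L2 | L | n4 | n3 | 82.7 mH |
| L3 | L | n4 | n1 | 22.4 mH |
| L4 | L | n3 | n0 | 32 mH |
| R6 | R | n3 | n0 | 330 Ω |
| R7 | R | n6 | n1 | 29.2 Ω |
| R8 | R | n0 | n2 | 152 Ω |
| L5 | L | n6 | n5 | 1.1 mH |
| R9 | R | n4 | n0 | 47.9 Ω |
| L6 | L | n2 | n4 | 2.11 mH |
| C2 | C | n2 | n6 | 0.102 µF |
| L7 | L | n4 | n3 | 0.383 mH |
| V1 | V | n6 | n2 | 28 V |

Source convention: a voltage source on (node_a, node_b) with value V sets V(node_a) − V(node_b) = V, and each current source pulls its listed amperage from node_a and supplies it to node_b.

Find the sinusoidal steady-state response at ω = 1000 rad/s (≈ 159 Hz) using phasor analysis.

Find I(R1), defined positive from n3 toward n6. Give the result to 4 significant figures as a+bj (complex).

Apply KCL at each of the 6 non-ground nodes and solve the resulting linear system.
Node n1: branches {I1, R5, L3, R7} → V_1 = 9.716+5.177j
Node n2: branches {I2, R8, L6, C2, V1} → V_2 = -0.7195-2.072j
Node n3: branches {R1, L1, I1, C1, R2, R3, L2, L4, R6, L7} → V_3 = -0.2129+0.4506j
Node n4: branches {L1, R2, R4, R5, L2, L3, R9, L6, L7} → V_4 = -0.2086+0.2689j
Node n5: branches {C1, R3, L5} → V_5 = 27.32-2.483j
Node n6: branches {R1, R4, R7, L5, C2, V1} → V_6 = 27.28-2.072j
Source currents: i(V1)=-1.119+0.2256j

-0.1303+0.01196j A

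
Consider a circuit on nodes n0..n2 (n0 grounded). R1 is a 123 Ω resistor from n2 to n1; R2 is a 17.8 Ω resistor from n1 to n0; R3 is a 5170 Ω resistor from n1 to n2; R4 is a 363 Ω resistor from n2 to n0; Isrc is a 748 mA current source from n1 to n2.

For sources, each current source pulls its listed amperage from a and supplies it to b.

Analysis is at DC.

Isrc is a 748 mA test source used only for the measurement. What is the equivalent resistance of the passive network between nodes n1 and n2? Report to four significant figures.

Element admittances at DC:
  Y(R1) = 0.008130 S between n2,n1
  Y(R2) = 0.05618 S between n1,n0
  Y(R3) = 0.0001934 S between n1,n2
  Y(R4) = 0.002755 S between n2,n0
  Isrc: injects 0.748 A into n2 (from n1)
Assemble and solve the 2×2 MNA system:
  V(n1)=-3.193  V(n2)=65.12

R_eq = 91.33 Ω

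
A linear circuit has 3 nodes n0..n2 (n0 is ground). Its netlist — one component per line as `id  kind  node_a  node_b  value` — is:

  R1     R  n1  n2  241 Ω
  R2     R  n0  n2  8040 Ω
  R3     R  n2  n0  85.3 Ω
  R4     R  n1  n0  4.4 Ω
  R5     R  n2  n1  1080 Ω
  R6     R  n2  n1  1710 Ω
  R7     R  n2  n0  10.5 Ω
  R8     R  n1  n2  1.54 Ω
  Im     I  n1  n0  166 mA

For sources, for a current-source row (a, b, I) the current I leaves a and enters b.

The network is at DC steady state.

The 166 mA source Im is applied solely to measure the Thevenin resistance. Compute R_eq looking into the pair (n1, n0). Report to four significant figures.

R_eq = 3.132 Ω

MNA unknowns: 2 node voltages V₁..V_2
R1: Y=0.004149 on G[1,2]
R2: Y=0.0001244 on G[0,2]
R3: Y=0.01172 on G[2,0]
R4: Y=0.2273 on G[1,0]
R5: Y=0.0009259 on G[2,1]
R6: Y=0.0005848 on G[2,1]
R7: Y=0.09524 on G[2,0]
R8: Y=0.6494 on G[1,2]
Im: z[1]−=0.166, z[0]+=0.166
solve → V1=-0.5199, V2=-0.4468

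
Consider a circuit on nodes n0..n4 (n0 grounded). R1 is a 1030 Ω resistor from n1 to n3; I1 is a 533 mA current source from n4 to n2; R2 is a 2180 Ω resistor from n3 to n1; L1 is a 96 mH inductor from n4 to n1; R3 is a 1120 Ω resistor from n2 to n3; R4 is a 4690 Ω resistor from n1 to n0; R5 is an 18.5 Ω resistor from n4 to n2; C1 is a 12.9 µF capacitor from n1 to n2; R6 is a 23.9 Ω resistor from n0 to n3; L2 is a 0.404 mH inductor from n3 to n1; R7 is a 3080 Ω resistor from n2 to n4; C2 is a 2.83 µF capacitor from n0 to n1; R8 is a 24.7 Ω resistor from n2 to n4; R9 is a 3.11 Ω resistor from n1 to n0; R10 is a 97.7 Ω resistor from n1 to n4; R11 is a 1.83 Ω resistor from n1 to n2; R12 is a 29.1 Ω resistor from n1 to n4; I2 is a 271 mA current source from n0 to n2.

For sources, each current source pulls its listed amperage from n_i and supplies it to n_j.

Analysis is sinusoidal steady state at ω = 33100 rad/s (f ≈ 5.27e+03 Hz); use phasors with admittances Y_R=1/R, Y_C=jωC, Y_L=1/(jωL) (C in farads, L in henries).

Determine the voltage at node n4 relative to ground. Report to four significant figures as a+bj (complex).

MNA unknowns: 4 node voltages V₁..V_4
R1: Y=0.0009709+0.000j on G[1,3]
I1: z[4]−=0.533, z[2]+=0.533
R2: Y=0.0004587+0.000j on G[3,1]
L1: Y=0.000-0.0003147j on G[4,1]
R3: Y=0.0008929+0.000j on G[2,3]
R4: Y=0.0002132+0.000j on G[1,0]
R5: Y=0.05405+0.000j on G[4,2]
C1: Y=0.000+0.4270j on G[1,2]
R6: Y=0.04184+0.000j on G[0,3]
L2: Y=0.000-0.07478j on G[3,1]
R7: Y=0.0003247+0.000j on G[2,4]
C2: Y=0.000+0.09367j on G[0,1]
R8: Y=0.04049+0.000j on G[2,4]
R9: Y=0.3215+0.000j on G[1,0]
R10: Y=0.01024+0.000j on G[1,4]
R11: Y=0.5464+0.000j on G[1,2]
R12: Y=0.03436+0.000j on G[1,4]
I2: z[0]−=0.271, z[2]+=0.271
solve → V1=0.7321-0.1584j, V2=1.225-0.5246j, V3=0.4928-0.4208j, V4=-2.754-0.4154j

-2.754-0.4154j V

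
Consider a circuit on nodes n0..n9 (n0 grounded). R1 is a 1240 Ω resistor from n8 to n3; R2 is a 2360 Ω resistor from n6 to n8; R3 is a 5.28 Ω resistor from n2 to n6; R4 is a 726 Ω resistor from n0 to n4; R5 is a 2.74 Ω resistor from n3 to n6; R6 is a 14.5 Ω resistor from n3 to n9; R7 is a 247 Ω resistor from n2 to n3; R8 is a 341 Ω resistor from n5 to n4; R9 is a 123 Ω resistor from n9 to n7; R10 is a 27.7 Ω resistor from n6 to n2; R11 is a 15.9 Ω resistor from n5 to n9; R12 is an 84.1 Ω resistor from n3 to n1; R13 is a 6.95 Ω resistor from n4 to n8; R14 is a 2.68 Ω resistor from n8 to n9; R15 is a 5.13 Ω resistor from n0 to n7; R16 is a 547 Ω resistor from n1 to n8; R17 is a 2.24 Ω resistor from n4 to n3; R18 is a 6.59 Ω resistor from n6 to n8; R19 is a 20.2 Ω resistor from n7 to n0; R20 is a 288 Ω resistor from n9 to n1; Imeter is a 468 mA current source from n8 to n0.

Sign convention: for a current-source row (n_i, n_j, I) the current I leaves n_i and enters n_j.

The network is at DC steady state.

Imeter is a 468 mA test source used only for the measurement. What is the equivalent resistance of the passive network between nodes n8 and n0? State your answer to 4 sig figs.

MNA unknowns: 9 node voltages V₁..V_9
R1: Y=0.0008065 on G[8,3]
R2: Y=0.0004237 on G[6,8]
R3: Y=0.1894 on G[2,6]
R4: Y=0.001377 on G[0,4]
R5: Y=0.3650 on G[3,6]
R6: Y=0.06897 on G[3,9]
R7: Y=0.004049 on G[2,3]
R8: Y=0.002933 on G[5,4]
R9: Y=0.008130 on G[9,7]
R10: Y=0.03610 on G[6,2]
R11: Y=0.06289 on G[5,9]
R12: Y=0.01189 on G[3,1]
R13: Y=0.1439 on G[4,8]
R14: Y=0.3731 on G[8,9]
R15: Y=0.1949 on G[0,7]
R16: Y=0.001828 on G[1,8]
R17: Y=0.4464 on G[4,3]
R18: Y=0.1517 on G[6,8]
R19: Y=0.04950 on G[7,0]
R20: Y=0.003472 on G[9,1]
Imeter: z[8]−=0.468, z[0]+=0.468
solve → V1=-51.01, V2=-51.20, V3=-51.08, V4=-51.06, V5=-50.56, V6=-51.20, V7=-1.627, V8=-51.50, V9=-50.54

R_eq = 110.0 Ω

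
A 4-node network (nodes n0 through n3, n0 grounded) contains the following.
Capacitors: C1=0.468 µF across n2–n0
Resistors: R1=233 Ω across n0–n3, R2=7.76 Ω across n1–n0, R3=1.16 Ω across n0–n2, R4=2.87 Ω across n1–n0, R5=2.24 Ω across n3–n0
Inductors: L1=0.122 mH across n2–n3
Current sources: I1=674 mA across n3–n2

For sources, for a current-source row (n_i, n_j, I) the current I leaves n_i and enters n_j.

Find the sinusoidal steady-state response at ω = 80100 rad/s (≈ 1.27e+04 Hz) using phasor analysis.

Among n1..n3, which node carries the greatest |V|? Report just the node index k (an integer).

3

Apply KCL at each of the 3 non-ground nodes and solve the resulting linear system.
Node n1: branches {R2, R4} → V_1 = 0.000+0.000j
Node n2: branches {C1, R3, L1, I1} → V_2 = 0.7105+0.2127j
Node n3: branches {R1, L1, R5, I1} → V_3 = -1.341-0.4659j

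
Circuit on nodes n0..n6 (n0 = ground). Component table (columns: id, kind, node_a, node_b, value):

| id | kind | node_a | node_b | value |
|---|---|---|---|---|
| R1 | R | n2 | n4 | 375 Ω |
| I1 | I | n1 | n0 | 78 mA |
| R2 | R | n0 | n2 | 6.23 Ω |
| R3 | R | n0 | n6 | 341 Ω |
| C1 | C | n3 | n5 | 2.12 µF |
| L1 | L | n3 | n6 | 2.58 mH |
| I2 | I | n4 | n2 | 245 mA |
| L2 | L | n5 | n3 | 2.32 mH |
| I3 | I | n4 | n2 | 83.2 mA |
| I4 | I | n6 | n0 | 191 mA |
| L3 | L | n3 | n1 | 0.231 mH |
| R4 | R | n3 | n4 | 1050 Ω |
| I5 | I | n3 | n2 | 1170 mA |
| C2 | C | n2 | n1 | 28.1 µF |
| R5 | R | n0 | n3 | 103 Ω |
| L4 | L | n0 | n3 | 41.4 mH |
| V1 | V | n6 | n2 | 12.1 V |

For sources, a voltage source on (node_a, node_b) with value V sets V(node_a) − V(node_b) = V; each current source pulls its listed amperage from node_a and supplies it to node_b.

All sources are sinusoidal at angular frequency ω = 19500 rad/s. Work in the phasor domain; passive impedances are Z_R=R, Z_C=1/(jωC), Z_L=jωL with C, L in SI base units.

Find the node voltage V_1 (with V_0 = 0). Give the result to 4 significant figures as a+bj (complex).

Element admittances at ω=19500 rad/s:
  Y(R1) = 0.002667+0.000j S between n2,n4
  I1: injects 0.078 A into n0 (from n1)
  Y(R2) = 0.1605+0.000j S between n0,n2
  Y(R3) = 0.002933+0.000j S between n0,n6
  Y(C1) = 0.000+0.04134j S between n3,n5
  Y(L1) = 0.000-0.01988j S between n3,n6
  I2: injects 0.245 A into n2 (from n4)
  Y(L2) = 0.000-0.02210j S between n5,n3
  I3: injects 0.0832 A into n2 (from n4)
  I4: injects 0.191 A into n0 (from n6)
  Y(L3) = 0.000-0.2220j S between n3,n1
  Y(R4) = 0.0009524+0.000j S between n3,n4
  I5: injects 1.17 A into n2 (from n3)
  Y(C2) = 0.000+0.5479j S between n2,n1
  Y(R5) = 0.009709+0.000j S between n0,n3
  Y(L4) = 0.000-0.001239j S between n0,n3
  V1: constraint V(n6)−V(n2) = 12.1
Assemble and solve the 7×7 MNA system:
  V(n1)=-2.136+2.459j  V(n2)=-1.768+0.1607j  V(n3)=-1.229-2.862j  V(n4)=-92.31-0.6347j  V(n5)=-1.229-2.862j  V(n6)=10.33+0.1607j
  i(V1)=-0.2814+0.2293j

-2.136+2.459j V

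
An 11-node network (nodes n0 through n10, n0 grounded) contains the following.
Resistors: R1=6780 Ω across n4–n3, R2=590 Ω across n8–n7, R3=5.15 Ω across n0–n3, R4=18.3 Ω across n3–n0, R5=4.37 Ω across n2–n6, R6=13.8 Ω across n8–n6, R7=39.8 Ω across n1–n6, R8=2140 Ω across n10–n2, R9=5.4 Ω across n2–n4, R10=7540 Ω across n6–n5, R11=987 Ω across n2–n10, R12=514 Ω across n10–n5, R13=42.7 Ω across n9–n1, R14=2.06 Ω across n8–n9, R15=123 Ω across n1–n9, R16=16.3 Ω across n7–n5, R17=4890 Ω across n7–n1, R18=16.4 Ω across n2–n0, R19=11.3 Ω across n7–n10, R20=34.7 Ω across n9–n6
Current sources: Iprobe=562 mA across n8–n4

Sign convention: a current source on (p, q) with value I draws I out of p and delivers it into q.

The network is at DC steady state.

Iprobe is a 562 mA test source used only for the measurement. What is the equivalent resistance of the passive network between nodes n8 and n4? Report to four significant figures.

Element admittances at DC:
  Y(R1) = 0.0001475 S between n4,n3
  Y(R2) = 0.001695 S between n8,n7
  Y(R3) = 0.1942 S between n0,n3
  Y(R4) = 0.05464 S between n3,n0
  Y(R5) = 0.2288 S between n2,n6
  Y(R6) = 0.07246 S between n8,n6
  Y(R7) = 0.02513 S between n1,n6
  Y(R8) = 0.0004673 S between n10,n2
  Y(R9) = 0.1852 S between n2,n4
  Y(R10) = 0.0001326 S between n6,n5
  Y(R11) = 0.001013 S between n2,n10
  Y(R12) = 0.001946 S between n10,n5
  Y(R13) = 0.02342 S between n9,n1
  Y(R14) = 0.4854 S between n8,n9
  Y(R15) = 0.008130 S between n1,n9
  Y(R16) = 0.06135 S between n7,n5
  Y(R17) = 0.0002045 S between n7,n1
  Y(R18) = 0.06098 S between n2,n0
  Y(R19) = 0.08850 S between n7,n10
  Y(R20) = 0.02882 S between n9,n6
  Iprobe: injects 0.562 A into n4 (from n8)
Assemble and solve the 10×10 MNA system:
  V(n1)=-4.979  V(n2)=-0.007313  V(n3)=0.001792  V(n4)=3.025  V(n5)=-3.984  V(n6)=-2.438  V(n7)=-3.989  V(n8)=-7.412  V(n9)=-7.009  V(n10)=-3.925

R_eq = 18.57 Ω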